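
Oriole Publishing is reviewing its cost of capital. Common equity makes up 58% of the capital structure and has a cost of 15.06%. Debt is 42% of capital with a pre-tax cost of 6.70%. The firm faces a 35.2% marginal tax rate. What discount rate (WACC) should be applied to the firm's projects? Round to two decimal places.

10.56%

After-tax cost of debt = 6.7% × (1 − 35.2%) = 4.3416%.
WACC = 0.580 × 15.0600% + 0.420 × 4.3416% = 10.5583%.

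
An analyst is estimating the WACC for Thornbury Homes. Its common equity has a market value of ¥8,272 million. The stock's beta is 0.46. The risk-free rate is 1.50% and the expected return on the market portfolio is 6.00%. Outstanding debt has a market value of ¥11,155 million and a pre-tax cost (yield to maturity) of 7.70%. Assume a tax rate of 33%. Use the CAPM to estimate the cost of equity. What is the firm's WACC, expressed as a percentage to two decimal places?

Market risk premium = 6.0% − 1.5% = 4.5%.
Cost of equity via CAPM: Re = 1.5% + 0.46 × 4.5% = 3.5700%.
Total capital V = 8272 + 11155 = 19427.
Equity: weight = 8272/19427 = 0.4258; cost = 3.57%.
Debt: weight = 11155/19427 = 0.5742; after-tax cost = 7.7% × (1 − 33%) = 5.1590%.
WACC = 0.4258 × 3.5700% + 0.5742 × 5.1590% = 4.4824%.

4.48%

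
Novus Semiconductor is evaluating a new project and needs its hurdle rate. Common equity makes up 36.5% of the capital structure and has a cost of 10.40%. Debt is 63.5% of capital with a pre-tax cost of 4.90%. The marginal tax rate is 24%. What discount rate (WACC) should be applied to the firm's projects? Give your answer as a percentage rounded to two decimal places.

After-tax cost of debt = 4.9% × (1 − 24%) = 3.7240%.
WACC = 0.365 × 10.4000% + 0.635 × 3.7240% = 6.1607%.

6.16%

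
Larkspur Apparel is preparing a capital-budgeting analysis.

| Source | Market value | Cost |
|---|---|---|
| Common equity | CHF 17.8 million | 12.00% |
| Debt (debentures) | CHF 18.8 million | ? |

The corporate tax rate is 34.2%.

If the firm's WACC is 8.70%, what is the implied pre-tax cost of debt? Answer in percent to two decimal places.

8.47%

Total capital V = 17.8 + 18.8 = 36.6.
Equity weight = 17.8/36.6 = 0.4863.
Debentures weight = 18.8/36.6 = 0.5137.
Equity contribution = 0.4863 × 12% = 5.8361%.
Remaining for debt = 8.7% − 5.8361% = 2.8639%.
Rd × (1 − 34.2%) × 0.5137 = 2.8639%  ⇒  Rd = 8.4735%.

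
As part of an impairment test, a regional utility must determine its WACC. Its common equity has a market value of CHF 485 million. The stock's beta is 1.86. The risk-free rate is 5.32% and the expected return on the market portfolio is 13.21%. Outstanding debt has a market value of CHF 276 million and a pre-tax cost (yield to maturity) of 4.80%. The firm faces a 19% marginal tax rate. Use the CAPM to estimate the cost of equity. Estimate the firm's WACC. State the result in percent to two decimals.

14.15%

Market risk premium = 13.21% − 5.32% = 7.89%.
Cost of equity via CAPM: Re = 5.32% + 1.86 × 7.89% = 19.9954%.
Total capital V = 485 + 276 = 761.
Equity: weight = 485/761 = 0.6373; cost = 19.9954%.
Debt: weight = 276/761 = 0.3627; after-tax cost = 4.8% × (1 − 19%) = 3.8880%.
WACC = 0.6373 × 19.9954% + 0.3627 × 3.8880% = 14.1536%.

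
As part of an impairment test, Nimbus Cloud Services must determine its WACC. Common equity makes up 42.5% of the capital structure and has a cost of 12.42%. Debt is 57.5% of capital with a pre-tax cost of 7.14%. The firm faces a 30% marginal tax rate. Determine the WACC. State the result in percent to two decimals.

8.15%

After-tax cost of debt = 7.14% × (1 − 30%) = 4.9980%.
WACC = 0.425 × 12.4200% + 0.575 × 4.9980% = 8.1524%.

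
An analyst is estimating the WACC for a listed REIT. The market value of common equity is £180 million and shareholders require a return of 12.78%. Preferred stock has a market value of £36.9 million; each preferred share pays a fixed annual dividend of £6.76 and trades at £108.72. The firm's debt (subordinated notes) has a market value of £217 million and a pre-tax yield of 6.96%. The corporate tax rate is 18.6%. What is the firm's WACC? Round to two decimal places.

8.66%

Cost of preferred: Rp = 6.76 / 108.72 = 6.2178%.
Total capital V = 180 + 36.9 + 217 = 433.9.
Equity: weight = 180/433.9 = 0.4148; cost = 12.78%.
Preferred: weight = 36.9/433.9 = 0.0850; cost = 6.2178%.
Subordinated notes: weight = 217/433.9 = 0.5001; after-tax cost = 6.96% × (1 − 18.6%) = 5.6654%.
WACC = 0.4148 × 12.7800% + 0.0850 × 6.2178% + 0.5001 × 5.6654% = 8.6638%.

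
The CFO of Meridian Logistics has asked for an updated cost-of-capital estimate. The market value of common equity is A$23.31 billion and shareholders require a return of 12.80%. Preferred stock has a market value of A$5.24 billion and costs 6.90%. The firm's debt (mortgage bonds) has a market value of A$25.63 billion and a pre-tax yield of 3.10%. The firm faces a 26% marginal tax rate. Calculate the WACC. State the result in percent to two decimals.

7.26%

Total capital V = 23.31 + 5.24 + 25.63 = 54.18.
Equity: weight = 23.31/54.18 = 0.4302; cost = 12.8%.
Preferred: weight = 5.24/54.18 = 0.0967; cost = 6.9%.
Mortgage bonds: weight = 25.63/54.18 = 0.4731; after-tax cost = 3.1% × (1 − 26%) = 2.2940%.
WACC = 0.4302 × 12.8000% + 0.0967 × 6.9000% + 0.4731 × 2.2940% = 7.2595%.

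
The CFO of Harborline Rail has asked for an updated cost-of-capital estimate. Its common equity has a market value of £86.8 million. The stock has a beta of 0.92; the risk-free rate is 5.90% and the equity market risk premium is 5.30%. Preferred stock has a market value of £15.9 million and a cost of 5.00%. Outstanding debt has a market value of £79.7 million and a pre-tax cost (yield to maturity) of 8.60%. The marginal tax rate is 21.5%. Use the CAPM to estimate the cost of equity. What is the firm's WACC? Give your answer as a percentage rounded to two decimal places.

8.51%

Cost of equity via CAPM: Re = 5.9% + 0.92 × 5.3% = 10.7760%.
Total capital V = 86.8 + 15.9 + 79.7 = 182.4.
Equity: weight = 86.8/182.4 = 0.4759; cost = 10.776%.
Preferred: weight = 15.9/182.4 = 0.0872; cost = 5%.
Debt: weight = 79.7/182.4 = 0.4370; after-tax cost = 8.6% × (1 − 21.5%) = 6.7510%.
WACC = 0.4759 × 10.7760% + 0.0872 × 5.0000% + 0.4370 × 6.7510% = 8.5138%.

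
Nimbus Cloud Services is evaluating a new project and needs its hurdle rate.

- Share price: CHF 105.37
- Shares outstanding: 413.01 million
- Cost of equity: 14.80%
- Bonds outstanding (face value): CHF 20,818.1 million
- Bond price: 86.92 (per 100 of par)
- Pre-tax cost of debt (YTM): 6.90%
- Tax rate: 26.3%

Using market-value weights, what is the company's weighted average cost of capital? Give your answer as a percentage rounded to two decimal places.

11.95%

Market value of equity E = 105.37 × 413.01m = 43518.8637m. Market value of debt D = 20818.1m × 86.92/100 = 18095.09252m.
Total capital V = 43518.8637 + 18095.09252 = 61613.95622.
Equity: weight = 43518.8637/61613.95622 = 0.7063; cost = 14.8%.
Bonds outstanding: weight = 18095.09252/61613.95622 = 0.2937; after-tax cost = 6.9% × (1 − 26.3%) = 5.0853%.
WACC = 0.7063 × 14.8000% + 0.2937 × 5.0853% = 11.9469%.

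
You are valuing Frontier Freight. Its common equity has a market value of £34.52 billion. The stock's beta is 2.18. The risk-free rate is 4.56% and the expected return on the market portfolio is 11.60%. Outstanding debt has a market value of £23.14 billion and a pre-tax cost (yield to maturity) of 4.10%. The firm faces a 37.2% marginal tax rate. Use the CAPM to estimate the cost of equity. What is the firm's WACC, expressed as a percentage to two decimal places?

12.95%

Market risk premium = 11.6% − 4.56% = 7.04%.
Cost of equity via CAPM: Re = 4.56% + 2.18 × 7.04% = 19.9072%.
Total capital V = 34.52 + 23.14 = 57.66.
Equity: weight = 34.52/57.66 = 0.5987; cost = 19.9072%.
Debt: weight = 23.14/57.66 = 0.4013; after-tax cost = 4.1% × (1 − 37.2%) = 2.5748%.
WACC = 0.5987 × 19.9072% + 0.4013 × 2.5748% = 12.9514%.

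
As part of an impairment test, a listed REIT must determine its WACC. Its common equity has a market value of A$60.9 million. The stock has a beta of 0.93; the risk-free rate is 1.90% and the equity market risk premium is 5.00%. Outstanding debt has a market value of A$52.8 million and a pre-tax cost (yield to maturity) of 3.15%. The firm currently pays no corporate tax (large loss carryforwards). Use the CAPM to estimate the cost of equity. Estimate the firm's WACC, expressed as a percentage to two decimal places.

4.97%

Cost of equity via CAPM: Re = 1.9% + 0.93 × 5.0% = 6.5500%.
Total capital V = 60.9 + 52.8 = 113.7.
Equity: weight = 60.9/113.7 = 0.5356; cost = 6.55%.
Debt: weight = 52.8/113.7 = 0.4644; after-tax cost = 3.15% × (1 − 0%) = 3.1500%.
WACC = 0.5356 × 6.5500% + 0.4644 × 3.1500% = 4.9711%.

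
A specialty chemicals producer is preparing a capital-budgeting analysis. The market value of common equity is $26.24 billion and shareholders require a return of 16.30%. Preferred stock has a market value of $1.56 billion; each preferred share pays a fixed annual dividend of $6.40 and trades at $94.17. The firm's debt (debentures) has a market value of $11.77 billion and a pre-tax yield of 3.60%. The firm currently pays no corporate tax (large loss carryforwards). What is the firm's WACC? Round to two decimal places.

Cost of preferred: Rp = 6.4 / 94.17 = 6.7962%.
Total capital V = 26.24 + 1.56 + 11.77 = 39.57.
Equity: weight = 26.24/39.57 = 0.6631; cost = 16.3%.
Preferred: weight = 1.56/39.57 = 0.0394; cost = 6.7962%.
Debentures: weight = 11.77/39.57 = 0.2974; after-tax cost = 3.6% × (1 − 0%) = 3.6000%.
WACC = 0.6631 × 16.3000% + 0.0394 × 6.7962% + 0.2974 × 3.6000% = 12.1477%.

12.15%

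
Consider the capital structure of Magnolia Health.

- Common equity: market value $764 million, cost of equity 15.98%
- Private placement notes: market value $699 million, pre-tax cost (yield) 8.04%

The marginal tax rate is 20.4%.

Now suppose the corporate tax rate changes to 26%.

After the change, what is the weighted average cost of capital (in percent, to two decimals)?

11.19%

After the change:
Total capital V = 764 + 699 = 1463.
Equity: weight = 764/1463 = 0.5222; cost = 15.98%.
Private placement notes: weight = 699/1463 = 0.4778; after-tax cost = 8.04% × (1 − 26%) = 5.9496%.
WACC = 0.5222 × 15.9800% + 0.4778 × 5.9496% = 11.1876%.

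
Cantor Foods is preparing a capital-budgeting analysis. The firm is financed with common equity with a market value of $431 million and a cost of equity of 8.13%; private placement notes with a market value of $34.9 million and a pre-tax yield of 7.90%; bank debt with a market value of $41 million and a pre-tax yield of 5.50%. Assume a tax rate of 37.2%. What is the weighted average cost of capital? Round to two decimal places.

7.53%

Total capital V = 431 + 34.9 + 41 = 506.9.
Equity: weight = 431/506.9 = 0.8503; cost = 8.13%.
Private placement notes: weight = 34.9/506.9 = 0.0688; after-tax cost = 7.9% × (1 − 37.2%) = 4.9612%.
Bank debt: weight = 41/506.9 = 0.0809; after-tax cost = 5.5% × (1 − 37.2%) = 3.4540%.
WACC = 0.8503 × 8.1300% + 0.0688 × 4.9612% + 0.0809 × 3.4540% = 7.5336%.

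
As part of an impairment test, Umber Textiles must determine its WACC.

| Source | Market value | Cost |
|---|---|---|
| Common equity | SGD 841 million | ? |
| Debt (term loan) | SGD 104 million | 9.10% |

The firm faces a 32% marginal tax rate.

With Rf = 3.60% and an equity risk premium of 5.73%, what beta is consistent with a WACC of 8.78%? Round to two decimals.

0.96

Total capital V = 841 + 104 = 945.
Equity weight = 841/945 = 0.8899.
Term loan weight = 104/945 = 0.1101.
Debt contribution = 0.1101 × 9.1% × (1 − 32%) = 0.6810%.
Required equity contribution = 8.78% − 0.6810% = 8.0990%  ⇒  Re = 9.1005%.
CAPM: 9.1005% = 3.6% + β × 5.73%  ⇒  β = 0.9600.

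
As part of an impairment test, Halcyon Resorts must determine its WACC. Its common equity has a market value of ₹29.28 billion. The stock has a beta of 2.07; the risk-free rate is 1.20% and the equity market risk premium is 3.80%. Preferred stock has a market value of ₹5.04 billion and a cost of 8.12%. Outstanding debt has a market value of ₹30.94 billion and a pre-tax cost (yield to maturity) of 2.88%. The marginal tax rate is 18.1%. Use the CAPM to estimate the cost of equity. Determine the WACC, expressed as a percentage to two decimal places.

Cost of equity via CAPM: Re = 1.2% + 2.07 × 3.8% = 9.0660%.
Total capital V = 29.28 + 5.04 + 30.94 = 65.26.
Equity: weight = 29.28/65.26 = 0.4487; cost = 9.066%.
Preferred: weight = 5.04/65.26 = 0.0772; cost = 8.12%.
Debt: weight = 30.94/65.26 = 0.4741; after-tax cost = 2.88% × (1 − 18.1%) = 2.3587%.
WACC = 0.4487 × 9.0660% + 0.0772 × 8.1200% + 0.4741 × 2.3587% = 5.8130%.

5.81%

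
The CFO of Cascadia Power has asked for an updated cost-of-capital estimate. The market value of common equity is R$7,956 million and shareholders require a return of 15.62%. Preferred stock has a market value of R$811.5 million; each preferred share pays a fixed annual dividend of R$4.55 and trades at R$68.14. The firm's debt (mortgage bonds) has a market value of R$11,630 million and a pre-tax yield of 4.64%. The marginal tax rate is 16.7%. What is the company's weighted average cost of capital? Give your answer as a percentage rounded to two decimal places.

Cost of preferred: Rp = 4.55 / 68.14 = 6.6774%.
Total capital V = 7956 + 811.5 + 11630 = 20397.5.
Equity: weight = 7956/20397.5 = 0.3900; cost = 15.62%.
Preferred: weight = 811.5/20397.5 = 0.0398; cost = 6.6774%.
Mortgage bonds: weight = 11630/20397.5 = 0.5702; after-tax cost = 4.64% × (1 − 16.7%) = 3.8651%.
WACC = 0.3900 × 15.6200% + 0.0398 × 6.6774% + 0.5702 × 3.8651% = 8.5620%.

8.56%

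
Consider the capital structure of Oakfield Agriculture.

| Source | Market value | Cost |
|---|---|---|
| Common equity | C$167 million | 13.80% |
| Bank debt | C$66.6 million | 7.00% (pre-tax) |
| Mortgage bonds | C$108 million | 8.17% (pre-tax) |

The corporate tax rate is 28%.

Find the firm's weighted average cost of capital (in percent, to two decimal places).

Total capital V = 167 + 66.6 + 108 = 341.6.
Equity: weight = 167/341.6 = 0.4889; cost = 13.8%.
Bank debt: weight = 66.6/341.6 = 0.1950; after-tax cost = 7% × (1 − 28%) = 5.0400%.
Mortgage bonds: weight = 108/341.6 = 0.3162; after-tax cost = 8.17% × (1 − 28%) = 5.8824%.
WACC = 0.4889 × 13.8000% + 0.1950 × 5.0400% + 0.3162 × 5.8824% = 9.5889%.

9.59%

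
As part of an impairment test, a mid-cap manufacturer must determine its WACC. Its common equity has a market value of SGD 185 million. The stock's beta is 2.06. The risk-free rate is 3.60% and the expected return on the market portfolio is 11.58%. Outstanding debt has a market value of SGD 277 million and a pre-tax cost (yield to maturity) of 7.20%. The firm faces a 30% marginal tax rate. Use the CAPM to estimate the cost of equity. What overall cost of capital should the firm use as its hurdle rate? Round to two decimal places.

11.05%

Market risk premium = 11.58% − 3.6% = 7.98%.
Cost of equity via CAPM: Re = 3.6% + 2.06 × 7.98% = 20.0388%.
Total capital V = 185 + 277 = 462.
Equity: weight = 185/462 = 0.4004; cost = 20.0388%.
Debt: weight = 277/462 = 0.5996; after-tax cost = 7.2% × (1 − 30%) = 5.0400%.
WACC = 0.4004 × 20.0388% + 0.5996 × 5.0400% = 11.0460%.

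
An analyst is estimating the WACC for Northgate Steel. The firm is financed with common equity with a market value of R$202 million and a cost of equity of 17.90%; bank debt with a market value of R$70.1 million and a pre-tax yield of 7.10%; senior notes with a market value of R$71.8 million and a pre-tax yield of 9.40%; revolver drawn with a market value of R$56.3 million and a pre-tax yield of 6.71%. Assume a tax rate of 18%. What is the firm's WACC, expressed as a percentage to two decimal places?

Total capital V = 202 + 70.1 + 71.8 + 56.3 = 400.2.
Equity: weight = 202/400.2 = 0.5047; cost = 17.9%.
Bank debt: weight = 70.1/400.2 = 0.1752; after-tax cost = 7.1% × (1 − 18%) = 5.8220%.
Senior notes: weight = 71.8/400.2 = 0.1794; after-tax cost = 9.4% × (1 − 18%) = 7.7080%.
Revolver drawn: weight = 56.3/400.2 = 0.1407; after-tax cost = 6.71% × (1 − 18%) = 5.5022%.
WACC = 0.5047 × 17.9000% + 0.1752 × 5.8220% + 0.1794 × 7.7080% + 0.1407 × 5.5022% = 12.2117%.

12.21%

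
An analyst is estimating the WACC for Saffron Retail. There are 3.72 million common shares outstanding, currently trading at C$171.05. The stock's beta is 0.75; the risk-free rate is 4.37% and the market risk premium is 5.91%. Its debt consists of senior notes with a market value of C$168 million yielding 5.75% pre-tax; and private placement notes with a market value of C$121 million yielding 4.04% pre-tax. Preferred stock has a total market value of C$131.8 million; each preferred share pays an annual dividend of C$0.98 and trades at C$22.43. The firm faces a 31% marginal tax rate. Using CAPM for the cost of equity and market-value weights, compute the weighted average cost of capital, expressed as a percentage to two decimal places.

6.79%

Cost of equity via CAPM: Re = 4.37% + 0.75 × 5.91% = 8.8025%.
Cost of preferred: Rp = 0.98 / 22.43 = 4.3691%.
Market value of equity E = 171.05 × 3.72m = 636.306m.
Total capital V = 636.306 + 131.8 + 168 + 121 = 1057.106.
Equity: weight = 636.306/1057.106 = 0.6019; cost = 8.8025%.
Preferred: weight = 131.8/1057.106 = 0.1247; cost = 4.3691%.
Senior notes: weight = 168/1057.106 = 0.1589; after-tax cost = 5.75% × (1 − 31%) = 3.9675%.
Private placement notes: weight = 121/1057.106 = 0.1145; after-tax cost = 4.04% × (1 − 31%) = 2.7876%.
WACC = 0.6019 × 8.8025% + 0.1247 × 4.3691% + 0.1589 × 3.9675% + 0.1145 × 2.7876% = 6.7929%.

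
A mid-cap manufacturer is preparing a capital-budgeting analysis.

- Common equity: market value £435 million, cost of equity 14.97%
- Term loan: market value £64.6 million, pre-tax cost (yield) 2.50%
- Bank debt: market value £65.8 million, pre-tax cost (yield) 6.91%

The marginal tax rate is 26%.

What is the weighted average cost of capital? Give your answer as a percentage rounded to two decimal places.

12.32%

Total capital V = 435 + 64.6 + 65.8 = 565.4.
Equity: weight = 435/565.4 = 0.7694; cost = 14.97%.
Term loan: weight = 64.6/565.4 = 0.1143; after-tax cost = 2.5% × (1 − 26%) = 1.8500%.
Bank debt: weight = 65.8/565.4 = 0.1164; after-tax cost = 6.91% × (1 − 26%) = 5.1134%.
WACC = 0.7694 × 14.9700% + 0.1143 × 1.8500% + 0.1164 × 5.1134% = 12.3239%.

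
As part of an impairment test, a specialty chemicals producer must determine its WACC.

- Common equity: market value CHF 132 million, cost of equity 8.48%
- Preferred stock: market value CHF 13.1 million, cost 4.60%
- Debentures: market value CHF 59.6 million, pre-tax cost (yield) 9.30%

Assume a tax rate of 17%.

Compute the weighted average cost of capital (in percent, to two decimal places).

8.01%

Total capital V = 132 + 13.1 + 59.6 = 204.7.
Equity: weight = 132/204.7 = 0.6448; cost = 8.48%.
Preferred: weight = 13.1/204.7 = 0.0640; cost = 4.6%.
Debentures: weight = 59.6/204.7 = 0.2912; after-tax cost = 9.3% × (1 − 17%) = 7.7190%.
WACC = 0.6448 × 8.4800% + 0.0640 × 4.6000% + 0.2912 × 7.7190% = 8.0101%.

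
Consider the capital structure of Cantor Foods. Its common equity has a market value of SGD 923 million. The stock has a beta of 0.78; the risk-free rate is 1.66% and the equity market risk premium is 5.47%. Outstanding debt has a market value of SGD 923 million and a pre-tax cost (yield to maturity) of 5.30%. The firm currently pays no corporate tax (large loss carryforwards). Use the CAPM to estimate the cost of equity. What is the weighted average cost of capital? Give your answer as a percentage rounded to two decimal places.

Cost of equity via CAPM: Re = 1.66% + 0.78 × 5.47% = 5.9266%.
Total capital V = 923 + 923 = 1846.
Equity: weight = 923/1846 = 0.5000; cost = 5.9266%.
Debt: weight = 923/1846 = 0.5000; after-tax cost = 5.3% × (1 − 0%) = 5.3000%.
WACC = 0.5000 × 5.9266% + 0.5000 × 5.3000% = 5.6133%.

5.61%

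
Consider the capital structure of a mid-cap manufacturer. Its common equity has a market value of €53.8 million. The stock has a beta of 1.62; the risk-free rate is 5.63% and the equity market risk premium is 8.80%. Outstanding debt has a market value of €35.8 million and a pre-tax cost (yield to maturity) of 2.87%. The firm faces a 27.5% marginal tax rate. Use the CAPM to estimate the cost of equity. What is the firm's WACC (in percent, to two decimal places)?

Cost of equity via CAPM: Re = 5.63% + 1.62 × 8.8% = 19.8860%.
Total capital V = 53.8 + 35.8 = 89.6.
Equity: weight = 53.8/89.6 = 0.6004; cost = 19.886%.
Debt: weight = 35.8/89.6 = 0.3996; after-tax cost = 2.87% × (1 − 27.5%) = 2.0808%.
WACC = 0.6004 × 19.8860% + 0.3996 × 2.0808% = 12.7718%.

12.77%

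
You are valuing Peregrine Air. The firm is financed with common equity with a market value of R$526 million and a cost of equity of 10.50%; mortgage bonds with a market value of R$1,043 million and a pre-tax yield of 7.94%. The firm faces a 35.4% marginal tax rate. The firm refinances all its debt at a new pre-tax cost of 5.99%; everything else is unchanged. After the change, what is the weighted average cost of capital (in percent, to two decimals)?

6.09%

After the change:
Total capital V = 526 + 1043 = 1569.
Equity: weight = 526/1569 = 0.3352; cost = 10.5%.
Mortgage bonds: weight = 1043/1569 = 0.6648; after-tax cost = 5.99% × (1 − 35.4%) = 3.8695%.
WACC = 0.3352 × 10.5000% + 0.6648 × 3.8695% = 6.0924%.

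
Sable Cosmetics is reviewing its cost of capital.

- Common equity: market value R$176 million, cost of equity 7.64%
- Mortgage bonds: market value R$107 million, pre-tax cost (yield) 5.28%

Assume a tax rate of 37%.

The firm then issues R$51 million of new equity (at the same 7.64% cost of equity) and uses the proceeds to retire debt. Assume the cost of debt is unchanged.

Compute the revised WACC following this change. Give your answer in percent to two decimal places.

6.79%

After the change:
Total capital V = 227 + 56 = 283.
Equity: weight = 227/283 = 0.8021; cost = 7.64%.
Mortgage bonds: weight = 56/283 = 0.1979; after-tax cost = 5.28% × (1 − 37%) = 3.3264%.
WACC = 0.8021 × 7.6400% + 0.1979 × 3.3264% = 6.7864%.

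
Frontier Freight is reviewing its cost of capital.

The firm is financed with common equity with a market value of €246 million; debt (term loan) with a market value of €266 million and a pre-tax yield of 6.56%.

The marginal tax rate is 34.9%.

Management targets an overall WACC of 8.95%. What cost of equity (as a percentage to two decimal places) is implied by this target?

14.01%

Total capital V = 246 + 266 = 512.
Equity weight = 246/512 = 0.4805.
Term loan weight = 266/512 = 0.5195.
Debt contribution = 0.5195 × 6.56% × (1 − 34.9%) = 2.2187%.
Required equity contribution = 8.95% − 2.2187% = 6.7313%.
Re = 6.7313% / 0.4805 = 14.0099%.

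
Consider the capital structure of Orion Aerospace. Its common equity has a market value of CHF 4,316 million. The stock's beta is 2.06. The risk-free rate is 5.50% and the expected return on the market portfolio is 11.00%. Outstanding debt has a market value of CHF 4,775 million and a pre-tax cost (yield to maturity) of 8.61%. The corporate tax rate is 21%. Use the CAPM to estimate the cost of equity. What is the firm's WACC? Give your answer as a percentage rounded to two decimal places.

Market risk premium = 11.0% − 5.5% = 5.5%.
Cost of equity via CAPM: Re = 5.5% + 2.06 × 5.5% = 16.8300%.
Total capital V = 4316 + 4775 = 9091.
Equity: weight = 4316/9091 = 0.4748; cost = 16.83%.
Debt: weight = 4775/9091 = 0.5252; after-tax cost = 8.61% × (1 − 21%) = 6.8019%.
WACC = 0.4748 × 16.8300% + 0.5252 × 6.8019% = 11.5628%.

11.56%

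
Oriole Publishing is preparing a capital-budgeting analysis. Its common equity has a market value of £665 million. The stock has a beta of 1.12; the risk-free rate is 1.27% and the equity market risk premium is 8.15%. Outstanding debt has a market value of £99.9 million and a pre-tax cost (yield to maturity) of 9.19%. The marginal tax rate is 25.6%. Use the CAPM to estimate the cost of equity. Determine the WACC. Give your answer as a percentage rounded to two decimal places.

9.93%

Cost of equity via CAPM: Re = 1.27% + 1.12 × 8.15% = 10.3980%.
Total capital V = 665 + 99.9 = 764.9.
Equity: weight = 665/764.9 = 0.8694; cost = 10.398%.
Debt: weight = 99.9/764.9 = 0.1306; after-tax cost = 9.19% × (1 − 25.6%) = 6.8374%.
WACC = 0.8694 × 10.3980% + 0.1306 × 6.8374% = 9.9330%.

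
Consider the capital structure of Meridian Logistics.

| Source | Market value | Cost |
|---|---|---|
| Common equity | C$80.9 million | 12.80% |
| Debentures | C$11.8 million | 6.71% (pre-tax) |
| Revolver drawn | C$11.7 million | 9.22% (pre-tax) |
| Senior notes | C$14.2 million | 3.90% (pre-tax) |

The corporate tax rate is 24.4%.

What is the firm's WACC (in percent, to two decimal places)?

Total capital V = 80.9 + 11.8 + 11.7 + 14.2 = 118.6.
Equity: weight = 80.9/118.6 = 0.6821; cost = 12.8%.
Debentures: weight = 11.8/118.6 = 0.0995; after-tax cost = 6.71% × (1 − 24.4%) = 5.0728%.
Revolver drawn: weight = 11.7/118.6 = 0.0987; after-tax cost = 9.22% × (1 − 24.4%) = 6.9703%.
Senior notes: weight = 14.2/118.6 = 0.1197; after-tax cost = 3.9% × (1 − 24.4%) = 2.9484%.
WACC = 0.6821 × 12.8000% + 0.0995 × 5.0728% + 0.0987 × 6.9703% + 0.1197 × 2.9484% = 10.2765%.

10.28%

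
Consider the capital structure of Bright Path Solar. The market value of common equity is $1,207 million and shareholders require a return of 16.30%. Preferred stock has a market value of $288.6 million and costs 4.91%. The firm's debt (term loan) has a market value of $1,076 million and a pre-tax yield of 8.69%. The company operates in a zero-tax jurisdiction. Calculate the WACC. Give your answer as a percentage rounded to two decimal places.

11.84%

Total capital V = 1207 + 288.6 + 1076 = 2571.6.
Equity: weight = 1207/2571.6 = 0.4694; cost = 16.3%.
Preferred: weight = 288.6/2571.6 = 0.1122; cost = 4.91%.
Term loan: weight = 1076/2571.6 = 0.4184; after-tax cost = 8.69% × (1 − 0%) = 8.6900%.
WACC = 0.4694 × 16.3000% + 0.1122 × 4.9100% + 0.4184 × 8.6900% = 11.8376%.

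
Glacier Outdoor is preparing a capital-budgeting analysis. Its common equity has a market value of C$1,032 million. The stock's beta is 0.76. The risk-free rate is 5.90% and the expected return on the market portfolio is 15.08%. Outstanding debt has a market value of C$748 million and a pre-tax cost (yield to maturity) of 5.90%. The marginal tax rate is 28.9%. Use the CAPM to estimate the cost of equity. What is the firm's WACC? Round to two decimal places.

Market risk premium = 15.08% − 5.9% = 9.18%.
Cost of equity via CAPM: Re = 5.9% + 0.76 × 9.18% = 12.8768%.
Total capital V = 1032 + 748 = 1780.
Equity: weight = 1032/1780 = 0.5798; cost = 12.8768%.
Debt: weight = 748/1780 = 0.4202; after-tax cost = 5.9% × (1 − 28.9%) = 4.1949%.
WACC = 0.5798 × 12.8768% + 0.4202 × 4.1949% = 9.2285%.

9.23%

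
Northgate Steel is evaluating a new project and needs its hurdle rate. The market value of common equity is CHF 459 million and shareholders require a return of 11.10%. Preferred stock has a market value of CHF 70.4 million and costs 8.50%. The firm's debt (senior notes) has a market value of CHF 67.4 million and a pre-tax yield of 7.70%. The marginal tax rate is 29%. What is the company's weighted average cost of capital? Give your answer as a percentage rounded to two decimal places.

10.16%

Total capital V = 459 + 70.4 + 67.4 = 596.8.
Equity: weight = 459/596.8 = 0.7691; cost = 11.1%.
Preferred: weight = 70.4/596.8 = 0.1180; cost = 8.5%.
Senior notes: weight = 67.4/596.8 = 0.1129; after-tax cost = 7.7% × (1 − 29%) = 5.4670%.
WACC = 0.7691 × 11.1000% + 0.1180 × 8.5000% + 0.1129 × 5.4670% = 10.1571%.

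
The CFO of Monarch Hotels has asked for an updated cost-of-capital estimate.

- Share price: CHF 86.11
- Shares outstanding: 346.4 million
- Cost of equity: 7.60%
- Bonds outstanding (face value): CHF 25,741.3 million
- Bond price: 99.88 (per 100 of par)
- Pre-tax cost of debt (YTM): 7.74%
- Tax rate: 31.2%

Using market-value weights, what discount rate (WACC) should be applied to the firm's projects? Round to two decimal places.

Market value of equity E = 86.11 × 346.4m = 29828.504m. Market value of debt D = 25741.3m × 99.88/100 = 25710.41044m.
Total capital V = 29828.504 + 25710.41044 = 55538.91444.
Equity: weight = 29828.504/55538.91444 = 0.5371; cost = 7.6%.
Bonds outstanding: weight = 25710.41044/55538.91444 = 0.4629; after-tax cost = 7.74% × (1 − 31.2%) = 5.3251%.
WACC = 0.5371 × 7.6000% + 0.4629 × 5.3251% = 6.5469%.

6.55%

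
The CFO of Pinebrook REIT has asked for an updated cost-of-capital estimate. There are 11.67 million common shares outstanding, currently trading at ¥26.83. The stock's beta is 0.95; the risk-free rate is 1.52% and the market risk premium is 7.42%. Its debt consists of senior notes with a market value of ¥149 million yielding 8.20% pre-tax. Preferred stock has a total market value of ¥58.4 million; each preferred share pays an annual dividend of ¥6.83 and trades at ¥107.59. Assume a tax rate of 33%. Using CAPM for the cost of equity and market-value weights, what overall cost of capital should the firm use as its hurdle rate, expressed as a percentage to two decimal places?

Cost of equity via CAPM: Re = 1.52% + 0.95 × 7.42% = 8.5690%.
Cost of preferred: Rp = 6.83 / 107.59 = 6.3482%.
Market value of equity E = 26.83 × 11.67m = 313.1061m.
Total capital V = 313.1061 + 58.4 + 149 = 520.5061.
Equity: weight = 313.1061/520.5061 = 0.6015; cost = 8.569%.
Preferred: weight = 58.4/520.5061 = 0.1122; cost = 6.3482%.
Senior notes: weight = 149/520.5061 = 0.2863; after-tax cost = 8.2% × (1 − 33%) = 5.4940%.
WACC = 0.6015 × 8.5690% + 0.1122 × 6.3482% + 0.2863 × 5.4940% = 7.4396%.

7.44%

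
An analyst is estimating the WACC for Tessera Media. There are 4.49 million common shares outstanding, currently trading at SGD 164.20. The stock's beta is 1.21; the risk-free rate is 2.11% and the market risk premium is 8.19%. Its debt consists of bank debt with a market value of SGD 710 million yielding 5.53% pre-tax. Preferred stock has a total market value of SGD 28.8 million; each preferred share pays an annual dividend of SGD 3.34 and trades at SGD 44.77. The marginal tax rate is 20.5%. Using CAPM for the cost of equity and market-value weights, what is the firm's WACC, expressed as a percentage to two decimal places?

8.26%

Cost of equity via CAPM: Re = 2.11% + 1.21 × 8.19% = 12.0199%.
Cost of preferred: Rp = 3.34 / 44.77 = 7.4604%.
Market value of equity E = 164.2 × 4.49m = 737.258m.
Total capital V = 737.258 + 28.8 + 710 = 1476.058.
Equity: weight = 737.258/1476.058 = 0.4995; cost = 12.0199%.
Preferred: weight = 28.8/1476.058 = 0.0195; cost = 7.4604%.
Bank debt: weight = 710/1476.058 = 0.4810; after-tax cost = 5.53% × (1 − 20.5%) = 4.3963%.
WACC = 0.4995 × 12.0199% + 0.0195 × 7.4604% + 0.4810 × 4.3963% = 8.2639%.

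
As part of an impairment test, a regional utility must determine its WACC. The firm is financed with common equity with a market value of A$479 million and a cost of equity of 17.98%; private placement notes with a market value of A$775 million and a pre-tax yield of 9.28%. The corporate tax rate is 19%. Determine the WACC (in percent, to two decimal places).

11.51%

Total capital V = 479 + 775 = 1254.
Equity: weight = 479/1254 = 0.3820; cost = 17.98%.
Private placement notes: weight = 775/1254 = 0.6180; after-tax cost = 9.28% × (1 − 19%) = 7.5168%.
WACC = 0.3820 × 17.9800% + 0.6180 × 7.5168% = 11.5135%.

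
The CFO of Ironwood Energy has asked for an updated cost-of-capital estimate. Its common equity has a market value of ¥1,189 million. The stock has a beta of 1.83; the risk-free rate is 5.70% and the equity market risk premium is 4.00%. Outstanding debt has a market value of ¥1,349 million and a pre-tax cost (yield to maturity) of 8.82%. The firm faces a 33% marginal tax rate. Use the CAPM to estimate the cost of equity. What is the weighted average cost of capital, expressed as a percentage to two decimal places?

Cost of equity via CAPM: Re = 5.7% + 1.83 × 4.0% = 13.0200%.
Total capital V = 1189 + 1349 = 2538.
Equity: weight = 1189/2538 = 0.4685; cost = 13.02%.
Debt: weight = 1349/2538 = 0.5315; after-tax cost = 8.82% × (1 − 33%) = 5.9094%.
WACC = 0.4685 × 13.0200% + 0.5315 × 5.9094% = 9.2406%.

9.24%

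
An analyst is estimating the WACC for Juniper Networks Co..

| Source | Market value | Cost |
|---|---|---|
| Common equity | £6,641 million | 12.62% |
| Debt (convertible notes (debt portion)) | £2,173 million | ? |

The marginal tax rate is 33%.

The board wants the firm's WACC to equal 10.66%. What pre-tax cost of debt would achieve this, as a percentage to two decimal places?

Total capital V = 6641 + 2173 = 8814.
Equity weight = 6641/8814 = 0.7535.
Convertible notes (debt portion) weight = 2173/8814 = 0.2465.
Equity contribution = 0.7535 × 12.62% = 9.5087%.
Remaining for debt = 10.66% − 9.5087% = 1.1513%.
Rd × (1 − 33%) × 0.2465 = 1.1513%  ⇒  Rd = 6.9701%.

6.97%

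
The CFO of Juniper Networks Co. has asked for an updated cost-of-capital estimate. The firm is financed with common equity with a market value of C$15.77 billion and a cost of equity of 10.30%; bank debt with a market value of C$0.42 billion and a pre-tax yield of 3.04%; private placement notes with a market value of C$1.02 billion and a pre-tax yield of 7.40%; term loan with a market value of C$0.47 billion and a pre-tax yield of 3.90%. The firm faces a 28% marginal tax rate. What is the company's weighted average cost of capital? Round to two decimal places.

Total capital V = 15.77 + 0.42 + 1.02 + 0.47 = 17.68.
Equity: weight = 15.77/17.68 = 0.8920; cost = 10.3%.
Bank debt: weight = 0.42/17.68 = 0.0238; after-tax cost = 3.04% × (1 − 28%) = 2.1888%.
Private placement notes: weight = 1.02/17.68 = 0.0577; after-tax cost = 7.4% × (1 − 28%) = 5.3280%.
Term loan: weight = 0.47/17.68 = 0.0266; after-tax cost = 3.9% × (1 − 28%) = 2.8080%.
WACC = 0.8920 × 10.3000% + 0.0238 × 2.1888% + 0.0577 × 5.3280% + 0.0266 × 2.8080% = 9.6213%.

9.62%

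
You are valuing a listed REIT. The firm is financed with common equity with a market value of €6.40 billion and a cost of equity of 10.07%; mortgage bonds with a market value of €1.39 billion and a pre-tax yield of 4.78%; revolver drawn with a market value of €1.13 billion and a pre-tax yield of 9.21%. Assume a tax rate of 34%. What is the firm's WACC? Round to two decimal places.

Total capital V = 6.4 + 1.39 + 1.13 = 8.92.
Equity: weight = 6.4/8.92 = 0.7175; cost = 10.07%.
Mortgage bonds: weight = 1.39/8.92 = 0.1558; after-tax cost = 4.78% × (1 − 34%) = 3.1548%.
Revolver drawn: weight = 1.13/8.92 = 0.1267; after-tax cost = 9.21% × (1 − 34%) = 6.0786%.
WACC = 0.7175 × 10.0700% + 0.1558 × 3.1548% + 0.1267 × 6.0786% = 8.4868%.

8.49%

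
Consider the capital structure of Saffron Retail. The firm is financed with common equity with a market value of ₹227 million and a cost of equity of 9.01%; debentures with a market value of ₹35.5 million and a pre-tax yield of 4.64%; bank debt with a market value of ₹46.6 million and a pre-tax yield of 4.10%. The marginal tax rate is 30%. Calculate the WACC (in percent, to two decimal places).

Total capital V = 227 + 35.5 + 46.6 = 309.1.
Equity: weight = 227/309.1 = 0.7344; cost = 9.01%.
Debentures: weight = 35.5/309.1 = 0.1148; after-tax cost = 4.64% × (1 − 30%) = 3.2480%.
Bank debt: weight = 46.6/309.1 = 0.1508; after-tax cost = 4.1% × (1 − 30%) = 2.8700%.
WACC = 0.7344 × 9.0100% + 0.1148 × 3.2480% + 0.1508 × 2.8700% = 7.4226%.

7.42%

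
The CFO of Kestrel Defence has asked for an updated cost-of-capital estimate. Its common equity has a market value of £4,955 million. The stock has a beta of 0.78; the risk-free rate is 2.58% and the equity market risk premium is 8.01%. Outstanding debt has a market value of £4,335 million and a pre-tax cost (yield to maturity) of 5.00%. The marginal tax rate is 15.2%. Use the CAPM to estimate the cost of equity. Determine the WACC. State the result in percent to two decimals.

Cost of equity via CAPM: Re = 2.58% + 0.78 × 8.01% = 8.8278%.
Total capital V = 4955 + 4335 = 9290.
Equity: weight = 4955/9290 = 0.5334; cost = 8.8278%.
Debt: weight = 4335/9290 = 0.4666; after-tax cost = 5% × (1 − 15.2%) = 4.2400%.
WACC = 0.5334 × 8.8278% + 0.4666 × 4.2400% = 6.6870%.

6.69%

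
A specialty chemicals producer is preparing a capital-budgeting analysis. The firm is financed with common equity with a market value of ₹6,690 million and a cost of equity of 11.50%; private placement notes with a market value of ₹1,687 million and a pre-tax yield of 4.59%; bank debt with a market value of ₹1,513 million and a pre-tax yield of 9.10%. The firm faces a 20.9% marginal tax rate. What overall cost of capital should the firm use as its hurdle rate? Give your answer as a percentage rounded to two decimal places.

9.50%

Total capital V = 6690 + 1687 + 1513 = 9890.
Equity: weight = 6690/9890 = 0.6764; cost = 11.5%.
Private placement notes: weight = 1687/9890 = 0.1706; after-tax cost = 4.59% × (1 − 20.9%) = 3.6307%.
Bank debt: weight = 1513/9890 = 0.1530; after-tax cost = 9.1% × (1 − 20.9%) = 7.1981%.
WACC = 0.6764 × 11.5000% + 0.1706 × 3.6307% + 0.1530 × 7.1981% = 9.4996%.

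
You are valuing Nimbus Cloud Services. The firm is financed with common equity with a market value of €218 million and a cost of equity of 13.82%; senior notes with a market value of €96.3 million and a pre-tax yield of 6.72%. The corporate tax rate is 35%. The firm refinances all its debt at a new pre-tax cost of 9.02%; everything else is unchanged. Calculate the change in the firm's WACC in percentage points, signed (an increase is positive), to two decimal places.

Current WACC:
Total capital V = 218 + 96.3 = 314.3.
Equity: weight = 218/314.3 = 0.6936; cost = 13.82%.
Senior notes: weight = 96.3/314.3 = 0.3064; after-tax cost = 6.72% × (1 − 35%) = 4.3680%.
WACC = 0.6936 × 13.8200% + 0.3064 × 4.3680% = 10.9240%.
After the change:
Total capital V = 218 + 96.3 = 314.3.
Equity: weight = 218/314.3 = 0.6936; cost = 13.82%.
Senior notes: weight = 96.3/314.3 = 0.3064; after-tax cost = 9.02% × (1 − 35%) = 5.8630%.
WACC = 0.6936 × 13.8200% + 0.3064 × 5.8630% = 11.3820%.
Change in WACC = 11.3820% − 10.9240% = 0.4581 pp.

+0.46 pp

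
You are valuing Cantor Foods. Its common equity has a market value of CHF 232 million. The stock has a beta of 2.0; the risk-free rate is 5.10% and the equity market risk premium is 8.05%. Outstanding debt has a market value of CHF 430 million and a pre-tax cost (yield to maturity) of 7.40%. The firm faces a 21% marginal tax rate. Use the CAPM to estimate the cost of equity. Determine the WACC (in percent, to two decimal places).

11.23%

Cost of equity via CAPM: Re = 5.1% + 2.0 × 8.05% = 21.2000%.
Total capital V = 232 + 430 = 662.
Equity: weight = 232/662 = 0.3505; cost = 21.2%.
Debt: weight = 430/662 = 0.6495; after-tax cost = 7.4% × (1 − 21%) = 5.8460%.
WACC = 0.3505 × 21.2000% + 0.6495 × 5.8460% = 11.2269%.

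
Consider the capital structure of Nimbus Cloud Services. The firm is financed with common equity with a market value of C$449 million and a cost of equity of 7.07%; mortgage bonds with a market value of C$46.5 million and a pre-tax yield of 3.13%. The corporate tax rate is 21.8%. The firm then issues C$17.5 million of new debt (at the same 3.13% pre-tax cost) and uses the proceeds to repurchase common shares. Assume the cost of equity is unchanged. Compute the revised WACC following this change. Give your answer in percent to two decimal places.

After the change:
Total capital V = 431.5 + 64 = 495.5.
Equity: weight = 431.5/495.5 = 0.8708; cost = 7.07%.
Mortgage bonds: weight = 64/495.5 = 0.1292; after-tax cost = 3.13% × (1 − 21.8%) = 2.4477%.
WACC = 0.8708 × 7.0700% + 0.1292 × 2.4477% = 6.4730%.

6.47%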